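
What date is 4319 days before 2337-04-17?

2325-06-20

Count 4319 days before April 17, 2337:
From June 20, 2325 to June 20, 2336: 11 years, of which 3 contain a Feb 29 — 8×365 + 3×366 = 4018 days.
June 2336: 30 − 20 = 10 days remain.
Then 9 full months totalling 274 days.
April 1–17, 2337: 17 days.
Residual: 301 days.
Total: 4319 days.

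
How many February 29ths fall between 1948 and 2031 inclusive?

21

Years divisible by 4: 1948, 1952, …, 2028 — 21 in all.
2000 is divisible by 400, so still leap.
No century exceptions apply. Count: 21.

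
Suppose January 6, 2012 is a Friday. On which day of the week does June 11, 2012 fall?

January 2012: 31 − 6 = 25 days remain.
Then February 2012 (29), March (31), April (30), May (31): 29 + 31 + 30 + 31 = 121 days.
June 1–11, 2012: 11 days.
Total: 25 + 121 + 11 = 157 days.
157 mod 7 = 3, so 3 days after Friday is Monday.

Monday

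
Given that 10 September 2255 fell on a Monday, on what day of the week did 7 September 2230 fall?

Tuesday

Count forward from the earlier date (September 7, 2230) to the later (September 10, 2255):
Day-of-year of September 7, 2230: 250.
Day-of-year of September 10, 2255: 253.
2230 has 365 days, so 365 − 250 = 115 days remain in 2230.
Full years 2231–2254: 18 common + 6 leap = 18×365 + 6×366 = 8766 days.
Total: 115 + 8766 + 253 = 9134 days.
9134 mod 7 = 6, so 6 days before Monday is Tuesday.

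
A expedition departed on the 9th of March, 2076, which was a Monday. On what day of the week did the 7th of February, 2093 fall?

From March 9, 2076 to March 9, 2092: 16 years, of which 4 contain a Feb 29 — 12×365 + 4×366 = 5844 days.
March 2092: 31 − 9 = 22 days remain.
Then 10 full months totalling 306 days.
February 1–7, 2093: 7 days (2093 is not a leap year).
Residual: 335 days.
Total: 6179 days.
6179 mod 7 = 5, so 5 days after Monday is Saturday.

Saturday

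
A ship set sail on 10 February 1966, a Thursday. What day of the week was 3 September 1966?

February 1966: 28 − 10 = 18 days remain (1966 is not a leap year, so February has 28 days).
Then March (31), April (30), May (31), June (30), July (31), August (31): 31 + 30 + 31 + 30 + 31 + 31 = 184 days.
September 1–3, 1966: 3 days.
Total: 18 + 184 + 3 = 205 days.
205 mod 7 = 2, so 2 days after Thursday is Saturday.

Saturday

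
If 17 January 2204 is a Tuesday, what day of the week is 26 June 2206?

Day-of-year of January 17, 2204: 17.
Day-of-year of June 26, 2206: 177.
2204 has 366 days, so 366 − 17 = 349 days remain in 2204.
Full years: 2205: 365. Sum = 365.
Total: 349 + 365 + 177 = 891 days.
891 mod 7 = 2, so 2 days after Tuesday is Thursday.

Thursday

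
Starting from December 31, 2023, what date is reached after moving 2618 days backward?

October 30, 2016

Count 2618 days before December 31, 2023:
Day-of-year of October 30, 2016: 304.
Day-of-year of December 31, 2023: 365.
2016 has 366 days, so 366 − 304 = 62 days remain in 2016.
Full years: 2017: 365; 2018: 365; 2019: 365; 2020: 366; 2021: 365; 2022: 365. Sum = 2191.
Total: 62 + 2191 + 365 = 2618 days.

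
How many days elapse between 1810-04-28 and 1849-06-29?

From April 28, 1810 to April 28, 1849: 39 years, of which 10 contain a Feb 29 — 29×365 + 10×366 = 14245 days.
April 1849: 30 − 28 = 2 days remain.
Then May (31): 31 days.
June 1–29, 1849: 29 days.
Residual: 62 days.
Total: 14307 days.

14307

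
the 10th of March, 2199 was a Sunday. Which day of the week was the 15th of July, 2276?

Saturday

Day-of-year of March 10, 2199: 69.
Day-of-year of July 15, 2276: 197.
2199 has 365 days, so 365 − 69 = 296 days remain in 2199.
Full years 2200–2275: 58 common + 18 leap = 58×365 + 18×366 = 27758 days.
Total: 296 + 27758 + 197 = 28251 days.
28251 mod 7 = 6, so 6 days after Sunday is Saturday.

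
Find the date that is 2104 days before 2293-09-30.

2287-12-27

Count 2104 days before September 30, 2293:
December 27, 2287 → December 27, 2288: 366 days (2288 is a leap year).
December 27, 2288 → December 27, 2289: 365 days.
December 27, 2289 → December 27, 2290: 365 days.
December 27, 2290 → December 27, 2291: 365 days.
December 27, 2291 → December 27, 2292: 366 days (2292 is a leap year).
December 2292: 31 − 27 = 4 days remain.
Then January (31), February 2293 (28), March (31), April (30), May (31), June (30), July (31), August (31): 31 + 28 + 31 + 30 + 31 + 30 + 31 + 31 = 243 days.
September 1–30, 2293: 30 days.
Residual: 277 days.
Total: 2104 days.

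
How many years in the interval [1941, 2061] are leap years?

30

Years divisible by 4: 1944, 1948, …, 2060 — 30 in all.
2000 is divisible by 400, so still leap.
No century exceptions apply. Count: 30.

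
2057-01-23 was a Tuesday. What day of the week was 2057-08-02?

Thursday

January 2057: 31 − 23 = 8 days remain.
Then February 2057 (28), March (31), April (30), May (31), June (30), July (31): 28 + 31 + 30 + 31 + 30 + 31 = 181 days.
August 1–2, 2057: 2 days.
Total: 8 + 181 + 2 = 191 days.
191 mod 7 = 2, so 2 days after Tuesday is Thursday.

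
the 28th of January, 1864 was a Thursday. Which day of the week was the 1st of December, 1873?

From January 28, 1864 to January 28, 1873: 9 years, of which 3 contain a Feb 29 — 6×365 + 3×366 = 3288 days.
January 1873: 31 − 28 = 3 days remain.
Then 10 full months totalling 303 days.
December 1, 1873: 1 day.
Residual: 307 days.
Total: 3595 days.
3595 mod 7 = 4, so 4 days after Thursday is Monday.

Monday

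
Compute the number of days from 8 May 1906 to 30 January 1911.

1728

Day-of-year of May 8, 1906: 128.
Day-of-year of January 30, 1911: 30.
1906 has 365 days, so 365 − 128 = 237 days remain in 1906.
Full years: 1907: 365; 1908: 366; 1909: 365; 1910: 365. Sum = 1461.
Total: 237 + 1461 + 30 = 1728 days.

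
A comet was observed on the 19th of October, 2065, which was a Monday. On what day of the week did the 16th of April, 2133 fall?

Thursday

From October 19, 2065 to October 19, 2132: 67 years, of which 16 contain a Feb 29 — 51×365 + 16×366 = 24471 days.
(2100 is not a leap year (divisible by 100 but not 400).)
October 2132: 31 − 19 = 12 days remain.
Then November (30), December (31), January (31), February 2133 (28), March (31): 30 + 31 + 31 + 28 + 31 = 151 days.
April 1–16, 2133: 16 days.
Residual: 179 days.
Total: 24650 days.
24650 mod 7 = 3, so 3 days after Monday is Thursday.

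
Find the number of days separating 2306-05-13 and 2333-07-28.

From May 13, 2306 to May 13, 2333: 27 years, of which 7 contain a Feb 29 — 20×365 + 7×366 = 9862 days.
May 2333: 31 − 13 = 18 days remain.
Then June (30): 30 days.
July 1–28, 2333: 28 days.
Residual: 76 days.
Total: 9938 days.

9938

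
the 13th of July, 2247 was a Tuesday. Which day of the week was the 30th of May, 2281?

From July 13, 2247 to July 13, 2280: 33 years, of which 9 contain a Feb 29 — 24×365 + 9×366 = 12054 days.
July 2280: 31 − 13 = 18 days remain.
Then 9 full months totalling 273 days.
May 1–30, 2281: 30 days.
Residual: 321 days.
Total: 12375 days.
12375 mod 7 = 6, so 6 days after Tuesday is Monday.

Monday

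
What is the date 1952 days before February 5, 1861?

October 3, 1855

Count 1952 days before February 5, 1861:
October 3, 1855 → October 3, 1856: 366 days (1856 is a leap year).
October 3, 1856 → October 3, 1857: 365 days.
October 3, 1857 → October 3, 1858: 365 days.
October 3, 1858 → October 3, 1859: 365 days.
October 3, 1859 → October 3, 1860: 366 days (1860 is a leap year).
October 1860: 31 − 3 = 28 days remain.
Then November (30), December (31), January (31): 30 + 31 + 31 = 92 days.
February 1–5, 1861: 5 days (1861 is not a leap year).
Residual: 125 days.
Total: 1952 days.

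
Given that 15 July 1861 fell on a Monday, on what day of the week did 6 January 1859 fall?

Thursday

Count forward from the earlier date (January 6, 1859) to the later (July 15, 1861):
Day-of-year of January 6, 1859: 6.
Day-of-year of July 15, 1861: 196.
1859 has 365 days, so 365 − 6 = 359 days remain in 1859.
Full years: 1860: 366. Sum = 366.
Total: 359 + 366 + 196 = 921 days.
921 mod 7 = 4, so 4 days before Monday is Thursday.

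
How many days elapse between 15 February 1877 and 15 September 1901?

8977

Day-of-year of February 15, 1877: 46.
Day-of-year of September 15, 1901: 258.
1877 has 365 days, so 365 − 46 = 319 days remain in 1877.
Full years 1878–1900: 18 common + 5 leap = 18×365 + 5×366 = 8400 days.
Total: 319 + 8400 + 258 = 8977 days.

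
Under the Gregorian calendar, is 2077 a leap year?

2077 is not a leap year.

No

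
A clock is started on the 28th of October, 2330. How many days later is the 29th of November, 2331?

397

October 28, 2330 → October 28, 2331: 365 days.
October 2331: 31 − 28 = 3 days remain.
November 1–29, 2331: 29 days.
Residual: 32 days.
Total: 397 days.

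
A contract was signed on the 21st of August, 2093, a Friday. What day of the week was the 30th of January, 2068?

Count forward from the earlier date (January 30, 2068) to the later (August 21, 2093):
From January 30, 2068 to January 30, 2093: 25 years, of which 7 contain a Feb 29 — 18×365 + 7×366 = 9132 days.
January 2093: 31 − 30 = 1 day remains.
Then February 2093 (28), March (31), April (30), May (31), June (30), July (31): 28 + 31 + 30 + 31 + 30 + 31 = 181 days.
August 1–21, 2093: 21 days.
Residual: 203 days.
Total: 9335 days.
9335 mod 7 = 4, so 4 days before Friday is Monday.

Monday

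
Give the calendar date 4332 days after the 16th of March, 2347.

the 24th of January, 2359

Count 4332 days after March 16, 2347:
From March 16, 2347 to March 16, 2358: 11 years, of which 3 contain a Feb 29 — 8×365 + 3×366 = 4018 days.
March 2358: 31 − 16 = 15 days remain.
Then 9 full months totalling 275 days.
January 1–24, 2359: 24 days.
Residual: 314 days.
Total: 4332 days.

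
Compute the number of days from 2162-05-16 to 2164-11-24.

923

May 16, 2162 → May 16, 2163: 365 days.
May 16, 2163 → May 16, 2164: 366 days (2164 is a leap year).
May 2164: 31 − 16 = 15 days remain.
Then June (30), July (31), August (31), September (30), October (31): 30 + 31 + 31 + 30 + 31 = 153 days.
November 1–24, 2164: 24 days.
Residual: 192 days.
Total: 923 days.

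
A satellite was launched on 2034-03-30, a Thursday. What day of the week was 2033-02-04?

Friday

Count forward from the earlier date (February 4, 2033) to the later (March 30, 2034):
February 4, 2033 → February 4, 2034: 365 days.
February 2034: 28 − 4 = 24 days remain (2034 is not a leap year, so February has 28 days).
March 1–30, 2034: 30 days.
Residual: 54 days.
Total: 419 days.
419 mod 7 = 6, so 6 days before Thursday is Friday.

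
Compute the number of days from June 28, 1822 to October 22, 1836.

5230

From June 28, 1822 to June 28, 1836: 14 years, of which 4 contain a Feb 29 — 10×365 + 4×366 = 5114 days.
June 1836: 30 − 28 = 2 days remain.
Then July (31), August (31), September (30): 31 + 31 + 30 = 92 days.
October 1–22, 1836: 22 days.
Residual: 116 days.
Total: 5230 days.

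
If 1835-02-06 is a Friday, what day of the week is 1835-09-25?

February 1835: 28 − 6 = 22 days remain (1835 is not a leap year, so February has 28 days).
Then March (31), April (30), May (31), June (30), July (31), August (31): 31 + 30 + 31 + 30 + 31 + 31 = 184 days.
September 1–25, 1835: 25 days.
Total: 22 + 184 + 25 = 231 days.
231 is a multiple of 7, so 1835-09-25 falls on the same weekday: Friday.

Friday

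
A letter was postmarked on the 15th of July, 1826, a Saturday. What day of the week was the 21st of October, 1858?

Thursday

Day-of-year of July 15, 1826: 196.
Day-of-year of October 21, 1858: 294.
1826 has 365 days, so 365 − 196 = 169 days remain in 1826.
Full years 1827–1857: 23 common + 8 leap = 23×365 + 8×366 = 11323 days.
Total: 169 + 11323 + 294 = 11786 days.
11786 mod 7 = 5, so 5 days after Saturday is Thursday.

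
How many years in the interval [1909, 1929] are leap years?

5

Years divisible by 4 in [1909, 1929]: 1912, 1916, 1920, 1924, 1928.
No century exceptions apply. Count: 5.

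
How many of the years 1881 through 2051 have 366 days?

Years divisible by 4: 1884, 1888, …, 2048 — 42 in all.
Of these, 1900 is divisible by 100 but not 400, so not leap.
2000 is divisible by 400, so still leap.
Leap years: 42 − 1 = 41.

41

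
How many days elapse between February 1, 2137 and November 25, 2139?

1027

February 1, 2137 → February 1, 2138: 365 days.
February 1, 2138 → February 1, 2139: 365 days.
February 2139: 28 − 1 = 27 days remain (2139 is not a leap year, so February has 28 days).
Then March (31), April (30), May (31), June (30), July (31), August (31), September (30), October (31): 31 + 30 + 31 + 30 + 31 + 31 + 30 + 31 = 245 days.
November 1–25, 2139: 25 days.
Residual: 297 days.
Total: 1027 days.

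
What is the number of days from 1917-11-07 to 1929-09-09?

Day-of-year of November 7, 1917: 311.
Day-of-year of September 9, 1929: 252.
1917 has 365 days, so 365 − 311 = 54 days remain in 1917.
Full years 1918–1928: 8 common + 3 leap = 8×365 + 3×366 = 4018 days.
Total: 54 + 4018 + 252 = 4324 days.

4324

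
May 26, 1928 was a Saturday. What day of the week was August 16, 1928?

May 1928: 31 − 26 = 5 days remain.
Then June (30), July (31): 30 + 31 = 61 days.
August 1–16, 1928: 16 days.
Total: 5 + 61 + 16 = 82 days.
82 mod 7 = 5, so 5 days after Saturday is Thursday.

Thursday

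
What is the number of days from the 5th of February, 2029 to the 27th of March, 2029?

February 2029: 28 − 5 = 23 days remain (2029 is not a leap year, so February has 28 days).
March 1–27, 2029: 27 days.
Total: 23 + 27 = 50 days.

50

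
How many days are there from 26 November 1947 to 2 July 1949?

November 1947: 30 − 26 = 4 days remain.
Then 19 full months totalling 578 days.
July 1–2, 1949: 2 days.
Total: 4 + 578 + 2 = 584 days.

584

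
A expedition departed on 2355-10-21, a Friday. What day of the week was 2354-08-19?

Thursday

Count forward from the earlier date (August 19, 2354) to the later (October 21, 2355):
Day-of-year of August 19, 2354: 231.
Day-of-year of October 21, 2355: 294.
2354 has 365 days, so 365 − 231 = 134 days remain in 2354.
Total: 134 + 294 = 428 days.
428 mod 7 = 1, so 1 day before Friday is Thursday.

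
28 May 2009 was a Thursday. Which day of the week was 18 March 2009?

Count forward from the earlier date (March 18, 2009) to the later (May 28, 2009):
March 2009: 31 − 18 = 13 days remain.
Then April (30): 30 days.
May 1–28, 2009: 28 days.
Total: 13 + 30 + 28 = 71 days.
71 mod 7 = 1, so 1 day before Thursday is Wednesday.

Wednesday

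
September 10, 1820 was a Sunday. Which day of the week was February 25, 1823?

Tuesday

September 10, 1820 → September 10, 1821: 365 days.
September 10, 1821 → September 10, 1822: 365 days.
September 1822: 30 − 10 = 20 days remain.
Then October (31), November (30), December (31), January (31): 31 + 30 + 31 + 31 = 123 days.
February 1–25, 1823: 25 days (1823 is not a leap year).
Residual: 168 days.
Total: 898 days.
898 mod 7 = 2, so 2 days after Sunday is Tuesday.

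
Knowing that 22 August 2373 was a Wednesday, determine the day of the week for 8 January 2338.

Count forward from the earlier date (January 8, 2338) to the later (August 22, 2373):
Day-of-year of January 8, 2338: 8.
Day-of-year of August 22, 2373: 234.
2338 has 365 days, so 365 − 8 = 357 days remain in 2338.
Full years 2339–2372: 25 common + 9 leap = 25×365 + 9×366 = 12419 days.
Total: 357 + 12419 + 234 = 13010 days.
13010 mod 7 = 4, so 4 days before Wednesday is Saturday.

Saturday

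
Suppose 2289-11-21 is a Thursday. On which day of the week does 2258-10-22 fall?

Friday

Count forward from the earlier date (October 22, 2258) to the later (November 21, 2289):
Day-of-year of October 22, 2258: 295.
Day-of-year of November 21, 2289: 325.
2258 has 365 days, so 365 − 295 = 70 days remain in 2258.
Full years 2259–2288: 22 common + 8 leap = 22×365 + 8×366 = 10958 days.
Total: 70 + 10958 + 325 = 11353 days.
11353 mod 7 = 6, so 6 days before Thursday is Friday.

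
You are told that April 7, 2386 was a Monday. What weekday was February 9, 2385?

Count forward from the earlier date (February 9, 2385) to the later (April 7, 2386):
February 2385: 28 − 9 = 19 days remain (2385 is not a leap year, so February has 28 days).
Then 13 full months totalling 396 days.
April 1–7, 2386: 7 days.
Total: 19 + 396 + 7 = 422 days.
422 mod 7 = 2, so 2 days before Monday is Saturday.

Saturday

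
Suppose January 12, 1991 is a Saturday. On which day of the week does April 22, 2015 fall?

Day-of-year of January 12, 1991: 12.
Day-of-year of April 22, 2015: 112.
1991 has 365 days, so 365 − 12 = 353 days remain in 1991.
Full years 1992–2014: 17 common + 6 leap = 17×365 + 6×366 = 8401 days.
Total: 353 + 8401 + 112 = 8866 days.
8866 mod 7 = 4, so 4 days after Saturday is Wednesday.

Wednesday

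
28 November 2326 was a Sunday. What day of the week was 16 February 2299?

Count forward from the earlier date (February 16, 2299) to the later (November 28, 2326):
Day-of-year of February 16, 2299: 47.
Day-of-year of November 28, 2326: 332.
2299 has 365 days, so 365 − 47 = 318 days remain in 2299.
Full years 2300–2325: 20 common + 6 leap = 20×365 + 6×366 = 9496 days.
Total: 318 + 9496 + 332 = 10146 days.
10146 mod 7 = 3, so 3 days before Sunday is Thursday.

Thursday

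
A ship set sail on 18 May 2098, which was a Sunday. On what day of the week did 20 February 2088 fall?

Count forward from the earlier date (February 20, 2088) to the later (May 18, 2098):
Day-of-year of February 20, 2088: 51.
Day-of-year of May 18, 2098: 138.
2088 has 366 days, so 366 − 51 = 315 days remain in 2088.
Full years 2089–2097: 7 common + 2 leap = 7×365 + 2×366 = 3287 days.
Total: 315 + 3287 + 138 = 3740 days.
3740 mod 7 = 2, so 2 days before Sunday is Friday.

Friday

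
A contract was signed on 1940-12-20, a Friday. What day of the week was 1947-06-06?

December 20, 1940 → December 20, 1941: 365 days.
December 20, 1941 → December 20, 1942: 365 days.
December 20, 1942 → December 20, 1943: 365 days.
December 20, 1943 → December 20, 1944: 366 days (1944 is a leap year).
December 20, 1944 → December 20, 1945: 365 days.
December 20, 1945 → December 20, 1946: 365 days.
December 1946: 31 − 20 = 11 days remain.
Then January (31), February 1947 (28), March (31), April (30), May (31): 31 + 28 + 31 + 30 + 31 = 151 days.
June 1–6, 1947: 6 days.
Residual: 168 days.
Total: 2359 days.
2359 is a multiple of 7, so 1947-06-06 falls on the same weekday: Friday.

Friday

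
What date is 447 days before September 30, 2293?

July 10, 2292

Count 447 days before September 30, 2293:
July 10, 2292 → July 10, 2293: 365 days.
July 2293: 31 − 10 = 21 days remain.
Then August (31): 31 days.
September 1–30, 2293: 30 days.
Residual: 82 days.
Total: 447 days.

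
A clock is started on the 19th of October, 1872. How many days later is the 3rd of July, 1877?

October 19, 1872 → October 19, 1873: 365 days.
October 19, 1873 → October 19, 1874: 365 days.
October 19, 1874 → October 19, 1875: 365 days.
October 19, 1875 → October 19, 1876: 366 days (1876 is a leap year).
October 1876: 31 − 19 = 12 days remain.
Then November (30), December (31), January (31), February 1877 (28), March (31), April (30), May (31), June (30): 30 + 31 + 31 + 28 + 31 + 30 + 31 + 30 = 242 days.
July 1–3, 1877: 3 days.
Residual: 257 days.
Total: 1718 days.

1718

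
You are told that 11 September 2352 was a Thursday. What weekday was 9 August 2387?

Day-of-year of September 11, 2352: 255.
Day-of-year of August 9, 2387: 221.
2352 has 366 days, so 366 − 255 = 111 days remain in 2352.
Full years 2353–2386: 26 common + 8 leap = 26×365 + 8×366 = 12418 days.
Total: 111 + 12418 + 221 = 12750 days.
12750 mod 7 = 3, so 3 days after Thursday is Sunday.

Sunday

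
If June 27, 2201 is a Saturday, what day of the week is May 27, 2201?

Count forward from the earlier date (May 27, 2201) to the later (June 27, 2201):
May 2201: 31 − 27 = 4 days remain.
June 1–27, 2201: 27 days.
Total: 4 + 27 = 31 days.
31 mod 7 = 3, so 3 days before Saturday is Wednesday.

Wednesday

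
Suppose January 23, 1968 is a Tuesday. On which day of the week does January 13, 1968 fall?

Count forward from the earlier date (January 13, 1968) to the later (January 23, 1968):
Within January 1968: 23 − 13 = 10 days.
10 mod 7 = 3, so 3 days before Tuesday is Saturday.

Saturday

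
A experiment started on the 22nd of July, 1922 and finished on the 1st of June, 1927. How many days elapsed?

Day-of-year of July 22, 1922: 203.
Day-of-year of June 1, 1927: 152.
1922 has 365 days, so 365 − 203 = 162 days remain in 1922.
Full years: 1923: 365; 1924: 366; 1925: 365; 1926: 365. Sum = 1461.
Total: 162 + 1461 + 152 = 1775 days.

1775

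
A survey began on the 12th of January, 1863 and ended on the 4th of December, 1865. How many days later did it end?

January 12, 1863 → January 12, 1864: 365 days.
January 12, 1864 → January 12, 1865: 366 days (1864 is a leap year).
January 1865: 31 − 12 = 19 days remain.
Then 10 full months totalling 303 days.
December 1–4, 1865: 4 days.
Residual: 326 days.
Total: 1057 days.

1057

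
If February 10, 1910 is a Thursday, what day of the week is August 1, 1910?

February 1910: 28 − 10 = 18 days remain (1910 is not a leap year, so February has 28 days).
Then March (31), April (30), May (31), June (30), July (31): 31 + 30 + 31 + 30 + 31 = 153 days.
August 1, 1910: 1 day.
Total: 18 + 153 + 1 = 172 days.
172 mod 7 = 4, so 4 days after Thursday is Monday.

Monday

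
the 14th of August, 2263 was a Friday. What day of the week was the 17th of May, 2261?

Count forward from the earlier date (May 17, 2261) to the later (August 14, 2263):
May 2261: 31 − 17 = 14 days remain.
Then 26 full months totalling 791 days.
August 1–14, 2263: 14 days.
Total: 14 + 791 + 14 = 819 days.
819 is a multiple of 7, so the 17th of May, 2261 falls on the same weekday: Friday.

Friday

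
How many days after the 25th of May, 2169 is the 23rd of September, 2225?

From May 25, 2169 to May 25, 2225: 56 years, of which 13 contain a Feb 29 — 43×365 + 13×366 = 20453 days.
(2200 is not a leap year (divisible by 100 but not 400).)
May 2225: 31 − 25 = 6 days remain.
Then June (30), July (31), August (31): 30 + 31 + 31 = 92 days.
September 1–23, 2225: 23 days.
Residual: 121 days.
Total: 20574 days.

20574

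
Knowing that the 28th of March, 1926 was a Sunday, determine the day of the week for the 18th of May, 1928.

March 28, 1926 → March 28, 1927: 365 days.
March 28, 1927 → March 28, 1928: 366 days (1928 is a leap year).
March 1928: 31 − 28 = 3 days remain.
Then April (30): 30 days.
May 1–18, 1928: 18 days.
Residual: 51 days.
Total: 782 days.
782 mod 7 = 5, so 5 days after Sunday is Friday.

Friday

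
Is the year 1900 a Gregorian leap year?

No

1900 is not a leap year (divisible by 100 but not 400).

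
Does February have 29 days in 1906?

No

1906 is not a leap year.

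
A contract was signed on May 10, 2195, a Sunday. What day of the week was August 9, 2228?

Day-of-year of May 10, 2195: 130.
Day-of-year of August 9, 2228: 222.
2195 has 365 days, so 365 − 130 = 235 days remain in 2195.
Full years 2196–2227: 25 common + 7 leap = 25×365 + 7×366 = 11687 days.
Total: 235 + 11687 + 222 = 12144 days.
12144 mod 7 = 6, so 6 days after Sunday is Saturday.

Saturday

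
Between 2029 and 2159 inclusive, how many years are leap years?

Years divisible by 4: 2032, 2036, …, 2156 — 32 in all.
Of these, 2100 is divisible by 100 but not 400, so not leap.
Leap years: 32 − 1 = 31.

31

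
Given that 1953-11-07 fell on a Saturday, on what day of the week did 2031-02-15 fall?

Saturday

From November 7, 1953 to November 7, 2030: 77 years, of which 19 contain a Feb 29 — 58×365 + 19×366 = 28124 days.
(2000 is a leap year (divisible by 400).)
November 2030: 30 − 7 = 23 days remain.
Then December (31), January (31): 31 + 31 = 62 days.
February 1–15, 2031: 15 days (2031 is not a leap year).
Residual: 100 days.
Total: 28224 days.
28224 is a multiple of 7, so 2031-02-15 falls on the same weekday: Saturday.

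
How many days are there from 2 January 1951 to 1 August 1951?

211

January 1951: 31 − 2 = 29 days remain.
Then February 1951 (28), March (31), April (30), May (31), June (30), July (31): 28 + 31 + 30 + 31 + 30 + 31 = 181 days.
August 1, 1951: 1 day.
Total: 29 + 181 + 1 = 211 days.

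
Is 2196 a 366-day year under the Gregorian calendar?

2196 is a leap year.

Yes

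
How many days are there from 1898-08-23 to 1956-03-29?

21037

Day-of-year of August 23, 1898: 235.
Day-of-year of March 29, 1956: 89.
1898 has 365 days, so 365 − 235 = 130 days remain in 1898.
Full years 1899–1955: 44 common + 13 leap = 44×365 + 13×366 = 20818 days.
Total: 130 + 20818 + 89 = 21037 days.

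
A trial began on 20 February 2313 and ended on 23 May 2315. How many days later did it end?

822

February 20, 2313 → February 20, 2314: 365 days.
February 20, 2314 → February 20, 2315: 365 days.
February 2315: 28 − 20 = 8 days remain (2315 is not a leap year, so February has 28 days).
Then March (31), April (30): 31 + 30 = 61 days.
May 1–23, 2315: 23 days.
Residual: 92 days.
Total: 822 days.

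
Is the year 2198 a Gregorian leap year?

No

2198 is not a leap year.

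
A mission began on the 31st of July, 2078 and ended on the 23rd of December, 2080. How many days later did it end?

876

Day-of-year of July 31, 2078: 212.
Day-of-year of December 23, 2080: 358.
2078 has 365 days, so 365 − 212 = 153 days remain in 2078.
Full years: 2079: 365. Sum = 365.
Total: 153 + 365 + 358 = 876 days.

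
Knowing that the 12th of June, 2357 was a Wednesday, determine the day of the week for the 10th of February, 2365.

Wednesday

From June 12, 2357 to June 12, 2364: 7 years, of which 2 contain a Feb 29 — 5×365 + 2×366 = 2557 days.
June 2364: 30 − 12 = 18 days remain.
Then July (31), August (31), September (30), October (31), November (30), December (31), January (31): 31 + 31 + 30 + 31 + 30 + 31 + 31 = 215 days.
February 1–10, 2365: 10 days (2365 is not a leap year).
Residual: 243 days.
Total: 2800 days.
2800 is a multiple of 7, so the 10th of February, 2365 falls on the same weekday: Wednesday.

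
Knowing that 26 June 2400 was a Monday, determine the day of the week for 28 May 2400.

Count forward from the earlier date (May 28, 2400) to the later (June 26, 2400):
May 2400: 31 − 28 = 3 days remain.
June 1–26, 2400: 26 days.
Total: 3 + 26 = 29 days.
29 mod 7 = 1, so 1 day before Monday is Sunday.

Sunday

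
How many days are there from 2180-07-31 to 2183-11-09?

July 31, 2180 → July 31, 2181: 365 days.
July 31, 2181 → July 31, 2182: 365 days.
July 31, 2182 → July 31, 2183: 365 days.
July 2183: 31 − 31 = 0 days remain.
Then August (31), September (30), October (31): 31 + 30 + 31 = 92 days.
November 1–9, 2183: 9 days.
Residual: 101 days.
Total: 1196 days.

1196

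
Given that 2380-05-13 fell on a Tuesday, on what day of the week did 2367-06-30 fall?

Friday

Count forward from the earlier date (June 30, 2367) to the later (May 13, 2380):
Day-of-year of June 30, 2367: 181.
Day-of-year of May 13, 2380: 134.
2367 has 365 days, so 365 − 181 = 184 days remain in 2367.
Full years 2368–2379: 9 common + 3 leap = 9×365 + 3×366 = 4383 days.
Total: 184 + 4383 + 134 = 4701 days.
4701 mod 7 = 4, so 4 days before Tuesday is Friday.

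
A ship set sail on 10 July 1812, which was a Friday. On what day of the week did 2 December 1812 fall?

Wednesday

July 1812: 31 − 10 = 21 days remain.
Then August (31), September (30), October (31), November (30): 31 + 30 + 31 + 30 = 122 days.
December 1–2, 1812: 2 days.
Total: 21 + 122 + 2 = 145 days.
145 mod 7 = 5, so 5 days after Friday is Wednesday.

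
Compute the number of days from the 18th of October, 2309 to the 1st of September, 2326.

From October 18, 2309 to October 18, 2325: 16 years, of which 4 contain a Feb 29 — 12×365 + 4×366 = 5844 days.
October 2325: 31 − 18 = 13 days remain.
Then 10 full months totalling 304 days.
September 1, 2326: 1 day.
Residual: 318 days.
Total: 6162 days.

6162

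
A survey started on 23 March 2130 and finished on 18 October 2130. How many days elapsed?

March 2130: 31 − 23 = 8 days remain.
Then April (30), May (31), June (30), July (31), August (31), September (30): 30 + 31 + 30 + 31 + 31 + 30 = 183 days.
October 1–18, 2130: 18 days.
Total: 8 + 183 + 18 = 209 days.

209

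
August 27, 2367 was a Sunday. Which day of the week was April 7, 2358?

Count forward from the earlier date (April 7, 2358) to the later (August 27, 2367):
Day-of-year of April 7, 2358: 97.
Day-of-year of August 27, 2367: 239.
2358 has 365 days, so 365 − 97 = 268 days remain in 2358.
Full years 2359–2366: 6 common + 2 leap = 6×365 + 2×366 = 2922 days.
Total: 268 + 2922 + 239 = 3429 days.
3429 mod 7 = 6, so 6 days before Sunday is Monday.

Monday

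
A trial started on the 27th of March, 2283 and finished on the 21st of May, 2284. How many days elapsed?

Day-of-year of March 27, 2283: 86.
Day-of-year of May 21, 2284: 142.
2283 has 365 days, so 365 − 86 = 279 days remain in 2283.
Total: 279 + 142 = 421 days.

421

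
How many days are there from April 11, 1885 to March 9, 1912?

9828

From April 11, 1885 to April 11, 1911: 26 years, of which 5 contain a Feb 29 — 21×365 + 5×366 = 9495 days.
(1900 is not a leap year (divisible by 100 but not 400).)
April 1911: 30 − 11 = 19 days remain.
Then 10 full months totalling 305 days.
March 1–9, 1912: 9 days.
Residual: 333 days.
Total: 9828 days.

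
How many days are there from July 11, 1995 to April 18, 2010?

From July 11, 1995 to July 11, 2009: 14 years, of which 4 contain a Feb 29 — 10×365 + 4×366 = 5114 days.
(2000 is a leap year (divisible by 400).)
July 2009: 31 − 11 = 20 days remain.
Then August (31), September (30), October (31), November (30), December (31), January (31), February 2010 (28), March (31): 31 + 30 + 31 + 30 + 31 + 31 + 28 + 31 = 243 days.
April 1–18, 2010: 18 days.
Residual: 281 days.
Total: 5395 days.

5395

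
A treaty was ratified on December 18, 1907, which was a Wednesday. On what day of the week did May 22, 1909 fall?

Saturday

December 1907: 31 − 18 = 13 days remain.
Then 16 full months totalling 486 days.
May 1–22, 1909: 22 days.
Total: 13 + 486 + 22 = 521 days.
521 mod 7 = 3, so 3 days after Wednesday is Saturday.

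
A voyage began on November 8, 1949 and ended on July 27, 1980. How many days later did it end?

From November 8, 1949 to November 8, 1979: 30 years, of which 7 contain a Feb 29 — 23×365 + 7×366 = 10957 days.
November 1979: 30 − 8 = 22 days remain.
Then December (31), January (31), February 1980 (29), March (31), April (30), May (31), June (30): 31 + 31 + 29 + 31 + 30 + 31 + 30 = 213 days.
July 1–27, 1980: 27 days.
Residual: 262 days.
Total: 11219 days.

11219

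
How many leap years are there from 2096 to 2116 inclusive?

5

Years divisible by 4 in [2096, 2116]: 2096, 2100, 2104, 2108, 2112, 2116.
Of these, 2100 is divisible by 100 but not 400, so not leap.
Leap years: 6 − 1 = 5.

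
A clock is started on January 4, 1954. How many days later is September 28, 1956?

998

January 4, 1954 → January 4, 1955: 365 days.
January 4, 1955 → January 4, 1956: 365 days.
January 1956: 31 − 4 = 27 days remain.
Then February 1956 (29), March (31), April (30), May (31), June (30), July (31), August (31): 29 + 31 + 30 + 31 + 30 + 31 + 31 = 213 days.
September 1–28, 1956: 28 days.
Residual: 268 days.
Total: 998 days.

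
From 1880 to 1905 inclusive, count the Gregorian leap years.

Years divisible by 4 in [1880, 1905]: 1880, 1884, 1888, 1892, 1896, 1900, 1904.
Of these, 1900 is divisible by 100 but not 400, so not leap.
Leap years: 7 − 1 = 6.

6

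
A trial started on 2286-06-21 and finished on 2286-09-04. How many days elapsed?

June 2286: 30 − 21 = 9 days remain.
Then July (31), August (31): 31 + 31 = 62 days.
September 1–4, 2286: 4 days.
Total: 9 + 62 + 4 = 75 days.

75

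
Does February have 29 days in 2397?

No

2397 is not a leap year.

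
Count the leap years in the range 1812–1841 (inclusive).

Years divisible by 4 in [1812, 1841]: 1812, 1816, 1820, 1824, 1828, 1832, 1836, 1840.
No century exceptions apply. Count: 8.

8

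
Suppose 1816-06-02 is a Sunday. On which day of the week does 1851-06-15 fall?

Day-of-year of June 2, 1816: 154.
Day-of-year of June 15, 1851: 166.
1816 has 366 days, so 366 − 154 = 212 days remain in 1816.
Full years 1817–1850: 26 common + 8 leap = 26×365 + 8×366 = 12418 days.
Total: 212 + 12418 + 166 = 12796 days.
12796 is a multiple of 7, so 1851-06-15 falls on the same weekday: Sunday.

Sunday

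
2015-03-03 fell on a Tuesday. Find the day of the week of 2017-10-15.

Sunday

March 3, 2015 → March 3, 2016: 366 days (2016 is a leap year).
March 3, 2016 → March 3, 2017: 365 days.
March 2017: 31 − 3 = 28 days remain.
Then April (30), May (31), June (30), July (31), August (31), September (30): 30 + 31 + 30 + 31 + 31 + 30 = 183 days.
October 1–15, 2017: 15 days.
Residual: 226 days.
Total: 957 days.
957 mod 7 = 5, so 5 days after Tuesday is Sunday.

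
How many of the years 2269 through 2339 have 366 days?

16

Years divisible by 4: 2272, 2276, …, 2336 — 17 in all.
Of these, 2300 is divisible by 100 but not 400, so not leap.
Leap years: 17 − 1 = 16.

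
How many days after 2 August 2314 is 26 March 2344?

10829

From August 2, 2314 to August 2, 2343: 29 years, of which 7 contain a Feb 29 — 22×365 + 7×366 = 10592 days.
August 2343: 31 − 2 = 29 days remain.
Then September (30), October (31), November (30), December (31), January (31), February 2344 (29): 30 + 31 + 30 + 31 + 31 + 29 = 182 days.
March 1–26, 2344: 26 days.
Residual: 237 days.
Total: 10829 days.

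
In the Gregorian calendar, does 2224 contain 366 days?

2224 is a leap year.

Yes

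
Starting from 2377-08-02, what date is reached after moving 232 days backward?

2376-12-13

Count 232 days before August 2, 2377:
Day-of-year of December 13, 2376: 348.
Day-of-year of August 2, 2377: 214.
2376 has 366 days, so 366 − 348 = 18 days remain in 2376.
Total: 18 + 214 = 232 days.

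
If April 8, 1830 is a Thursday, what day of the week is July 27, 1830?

Tuesday

April 1830: 30 − 8 = 22 days remain.
Then May (31), June (30): 31 + 30 = 61 days.
July 1–27, 1830: 27 days.
Total: 22 + 61 + 27 = 110 days.
110 mod 7 = 5, so 5 days after Thursday is Tuesday.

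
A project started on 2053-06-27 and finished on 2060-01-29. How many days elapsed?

June 27, 2053 → June 27, 2054: 365 days.
June 27, 2054 → June 27, 2055: 365 days.
June 27, 2055 → June 27, 2056: 366 days (2056 is a leap year).
June 27, 2056 → June 27, 2057: 365 days.
June 27, 2057 → June 27, 2058: 365 days.
June 27, 2058 → June 27, 2059: 365 days.
June 2059: 30 − 27 = 3 days remain.
Then July (31), August (31), September (30), October (31), November (30), December (31): 31 + 31 + 30 + 31 + 30 + 31 = 184 days.
January 1–29, 2060: 29 days.
Residual: 216 days.
Total: 2407 days.

2407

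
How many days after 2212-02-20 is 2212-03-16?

25

February 2212: 29 − 20 = 9 days remain (2212 is a leap year, so February has 29 days).
March 1–16, 2212: 16 days.
Total: 9 + 16 = 25 days.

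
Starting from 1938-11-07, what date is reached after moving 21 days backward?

1938-10-17

Count 21 days before November 7, 1938:
October 1938: 31 − 17 = 14 days remain.
November 1–7, 1938: 7 days.
Total: 14 + 7 = 21 days.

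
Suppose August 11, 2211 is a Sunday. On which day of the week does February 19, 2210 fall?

Count forward from the earlier date (February 19, 2210) to the later (August 11, 2211):
February 2210: 28 − 19 = 9 days remain (2210 is not a leap year, so February has 28 days).
Then 17 full months totalling 518 days.
August 1–11, 2211: 11 days.
Total: 9 + 518 + 11 = 538 days.
538 mod 7 = 6, so 6 days before Sunday is Monday.

Monday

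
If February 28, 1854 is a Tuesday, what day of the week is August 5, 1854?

February 1854: 28 − 28 = 0 days remain (1854 is not a leap year, so February has 28 days).
Then March (31), April (30), May (31), June (30), July (31): 31 + 30 + 31 + 30 + 31 = 153 days.
August 1–5, 1854: 5 days.
Total: 0 + 153 + 5 = 158 days.
158 mod 7 = 4, so 4 days after Tuesday is Saturday.

Saturday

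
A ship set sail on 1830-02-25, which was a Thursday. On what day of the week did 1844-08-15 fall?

Thursday

From February 25, 1830 to February 25, 1844: 14 years, of which 3 contain a Feb 29 — 11×365 + 3×366 = 5113 days.
February 1844: 29 − 25 = 4 days remain (1844 is a leap year, so February has 29 days).
Then March (31), April (30), May (31), June (30), July (31): 31 + 30 + 31 + 30 + 31 = 153 days.
August 1–15, 1844: 15 days.
Residual: 172 days.
Total: 5285 days.
5285 is a multiple of 7, so 1844-08-15 falls on the same weekday: Thursday.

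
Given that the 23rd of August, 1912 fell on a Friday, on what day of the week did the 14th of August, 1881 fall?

Count forward from the earlier date (August 14, 1881) to the later (August 23, 1912):
From August 14, 1881 to August 14, 1912: 31 years, of which 7 contain a Feb 29 — 24×365 + 7×366 = 11322 days.
(1900 is not a leap year (divisible by 100 but not 400).)
Within August 1912: 23 − 14 = 9 days.
Total: 11331 days.
11331 mod 7 = 5, so 5 days before Friday is Sunday.

Sunday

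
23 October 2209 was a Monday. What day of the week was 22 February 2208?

Count forward from the earlier date (February 22, 2208) to the later (October 23, 2209):
February 22, 2208 → February 22, 2209: 366 days (2208 is a leap year).
February 2209: 28 − 22 = 6 days remain (2209 is not a leap year, so February has 28 days).
Then March (31), April (30), May (31), June (30), July (31), August (31), September (30): 31 + 30 + 31 + 30 + 31 + 31 + 30 = 214 days.
October 1–23, 2209: 23 days.
Residual: 243 days.
Total: 609 days.
609 is a multiple of 7, so 22 February 2208 falls on the same weekday: Monday.

Monday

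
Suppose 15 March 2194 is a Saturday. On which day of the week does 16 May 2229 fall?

Saturday

Day-of-year of March 15, 2194: 74.
Day-of-year of May 16, 2229: 136.
2194 has 365 days, so 365 − 74 = 291 days remain in 2194.
Full years 2195–2228: 26 common + 8 leap = 26×365 + 8×366 = 12418 days.
Total: 291 + 12418 + 136 = 12845 days.
12845 is a multiple of 7, so 16 May 2229 falls on the same weekday: Saturday.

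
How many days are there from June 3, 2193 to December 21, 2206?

From June 3, 2193 to June 3, 2206: 13 years, of which 2 contain a Feb 29 — 11×365 + 2×366 = 4747 days.
(2200 is not a leap year (divisible by 100 but not 400).)
June 2206: 30 − 3 = 27 days remain.
Then July (31), August (31), September (30), October (31), November (30): 31 + 31 + 30 + 31 + 30 = 153 days.
December 1–21, 2206: 21 days.
Residual: 201 days.
Total: 4948 days.

4948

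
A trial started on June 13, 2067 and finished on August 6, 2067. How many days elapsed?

54

June 2067: 30 − 13 = 17 days remain.
Then July (31): 31 days.
August 1–6, 2067: 6 days.
Total: 17 + 31 + 6 = 54 days.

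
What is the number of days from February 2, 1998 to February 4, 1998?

2

Within February 1998: 4 − 2 = 2 days.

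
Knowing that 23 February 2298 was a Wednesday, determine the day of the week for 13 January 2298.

Count forward from the earlier date (January 13, 2298) to the later (February 23, 2298):
January 2298: 31 − 13 = 18 days remain.
February 1–23, 2298: 23 days (2298 is not a leap year).
Total: 18 + 23 = 41 days.
41 mod 7 = 6, so 6 days before Wednesday is Thursday.

Thursday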